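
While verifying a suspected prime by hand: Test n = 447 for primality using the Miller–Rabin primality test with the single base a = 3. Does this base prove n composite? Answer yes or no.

n − 1 = 446 = 2^1 · 223, so s = 1 and d = 223.
Repeated squaring mod 447: 3^1 ≡ 3, 3^2 ≡ 9, 3^4 ≡ 81, 3^8 ≡ 303, 3^16 ≡ 174, 3^32 ≡ 327, 3^64 ≡ 96, 3^128 ≡ 276.
223 = 128 + 64 + 16 + 8 + 4 + 2 + 1, so 3^223 ≡ 276·96·174·303·81·9·3 ≡ 444 (mod 447).
x_0 = 3^223 mod 447 = 444.
x_0 ∉ {1, 446} and s = 1, so 3 is a Miller–Rabin witness and 447 is composite.

yes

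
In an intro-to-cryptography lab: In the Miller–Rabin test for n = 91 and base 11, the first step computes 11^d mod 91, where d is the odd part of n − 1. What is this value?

n − 1 = 90 = 2^1 · 45, so s = 1 and d = 45.
11^45 mod 91 = 8.

8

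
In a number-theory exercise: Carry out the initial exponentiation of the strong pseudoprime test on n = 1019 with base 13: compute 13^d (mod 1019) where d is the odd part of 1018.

1018

n − 1 = 1018 = 2^1 · 509, so s = 1 and d = 509.
By repeated squaring, 13^509 ≡ 1018 (mod 1019).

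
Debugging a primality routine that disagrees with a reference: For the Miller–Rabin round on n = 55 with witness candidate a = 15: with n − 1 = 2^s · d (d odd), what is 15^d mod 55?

n − 1 = 54 = 2^1 · 27, so s = 1 and d = 27.
Repeated squaring mod 55: 15^1 ≡ 15, 15^2 ≡ 5, 15^4 ≡ 25, 15^8 ≡ 20, 15^16 ≡ 15.
27 = 16 + 8 + 2 + 1, so 15^27 ≡ 15·20·5·15 ≡ 5 (mod 55).

5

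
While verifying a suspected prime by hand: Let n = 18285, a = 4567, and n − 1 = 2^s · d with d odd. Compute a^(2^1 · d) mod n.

10984

n − 1 = 18284 = 2^2 · 4571, so s = 2 and d = 4571.
x_0 = 4567^4571 mod 18285 = 1363.
x_1 = 1363^2 mod 18285 = 10984.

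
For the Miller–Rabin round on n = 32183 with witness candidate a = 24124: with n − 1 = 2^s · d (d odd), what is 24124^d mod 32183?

1

n − 1 = 32182 = 2^1 · 16091, so s = 1 and d = 16091.
24124^16091 mod 32183 = 1.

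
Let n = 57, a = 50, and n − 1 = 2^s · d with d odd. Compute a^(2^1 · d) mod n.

49

n − 1 = 56 = 2^3 · 7, so s = 3 and d = 7.
x_0 = 50^7 mod 57 = 50.
x_1 = 50^2 mod 57 = 49.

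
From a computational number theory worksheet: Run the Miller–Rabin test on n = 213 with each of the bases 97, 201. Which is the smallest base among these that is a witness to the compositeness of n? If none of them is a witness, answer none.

97

n − 1 = 212 = 2^2 · 53, so s = 2 and d = 53.
Base 97: x_0 = 97^53 mod 213 = 193. x_0 is neither 1 nor 212, so continue squaring. x_1 = 193^2 mod 213 = 187. Reached i = s−1 = 1 without hitting −1: 97 is a Miller–Rabin witness and 213 is composite.
Base 201: x_0 = 201^53 mod 213 = 198. x_0 is neither 1 nor 212, so continue squaring. x_1 = 198^2 mod 213 = 12. Reached i = s−1 = 1 without hitting −1: 201 is a Miller–Rabin witness and 213 is composite.
The smallest witness among the given bases is 97.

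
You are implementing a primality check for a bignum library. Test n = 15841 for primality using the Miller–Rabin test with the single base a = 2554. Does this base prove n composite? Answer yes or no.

no

n − 1 = 15840 = 2^5 · 495, so s = 5 and d = 495.
x_0 = 2554^495 mod 15841 = 15840.
x_0 = 15840 ≡ −1, so 2554 is not a witness.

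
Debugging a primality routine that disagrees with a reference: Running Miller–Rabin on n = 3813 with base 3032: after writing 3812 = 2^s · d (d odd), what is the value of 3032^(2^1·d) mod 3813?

1048

n − 1 = 3812 = 2^2 · 953, so s = 2 and d = 953.
Repeated squaring mod 3813: 3032^1 ≡ 3032, 3032^2 ≡ 3694, 3032^4 ≡ 2722, 3032^8 ≡ 625, 3032^16 ≡ 1699, 3032^32 ≡ 160, 3032^64 ≡ 2722, 3032^128 ≡ 625, 3032^256 ≡ 1699, 3032^512 ≡ 160.
953 = 512 + 256 + 128 + 32 + 16 + 8 + 1, so 3032^953 ≡ 160·1699·625·160·1699·625·3032 ≡ 377 (mod 3813).
x_0 = 377.
x_1 = 377^2 mod 3813 = 1048.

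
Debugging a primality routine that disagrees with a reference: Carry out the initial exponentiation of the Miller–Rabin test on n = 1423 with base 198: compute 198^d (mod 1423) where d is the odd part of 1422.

1422

n − 1 = 1422 = 2^1 · 711, so s = 1 and d = 711.
198^711 mod 1423 = 1422.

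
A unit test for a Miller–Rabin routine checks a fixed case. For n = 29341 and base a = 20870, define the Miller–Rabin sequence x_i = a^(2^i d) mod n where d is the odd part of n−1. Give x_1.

29340

n − 1 = 29340 = 2^2 · 7335, so s = 2 and d = 7335.
Repeated squaring mod 29341: 20870^1 ≡ 20870, 20870^2 ≡ 19096, 20870^4 ≡ 7268, 20870^8 ≡ 10024, 20870^16 ≡ 16992, 20870^32 ≡ 12624, 20870^64 ≡ 14405, 20870^128 ≡ 4473, 20870^256 ≡ 26508, 20870^512 ≡ 15796, 20870^1024 ≡ 27093, 20870^2048 ≡ 6852, 20870^4096 ≡ 4304.
7335 = 4096 + 2048 + 1024 + 128 + 32 + 4 + 2 + 1, so 20870^7335 ≡ 4304·6852·27093·4473·12624·7268·19096·20870 ≡ 15361 (mod 29341).
x_0 = 15361.
x_1 = 15361^2 mod 29341 = 29340.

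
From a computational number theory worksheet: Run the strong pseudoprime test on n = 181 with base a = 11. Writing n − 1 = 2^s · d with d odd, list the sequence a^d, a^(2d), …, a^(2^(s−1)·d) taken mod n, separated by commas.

180, 1

n − 1 = 180 = 2^2 · 45, so s = 2 and d = 45.
x_0 = 11^45 mod 181 = 180.
x_1 = 180^2 mod 181 = 1.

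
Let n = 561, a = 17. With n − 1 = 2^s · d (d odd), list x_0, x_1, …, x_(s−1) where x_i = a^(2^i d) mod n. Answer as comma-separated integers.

n − 1 = 560 = 2^4 · 35, so s = 4 and d = 35.
x_0 = 17^35 mod 561 = 527.
x_1 = 527^2 mod 561 = 34.
x_2 = 34^2 mod 561 = 34.
x_3 = 34^2 mod 561 = 34.

527, 34, 34, 34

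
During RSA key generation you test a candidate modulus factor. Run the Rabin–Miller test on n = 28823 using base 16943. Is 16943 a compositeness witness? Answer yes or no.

yes

n − 1 = 28822 = 2^1 · 14411, so s = 1 and d = 14411.
x_0 = 16943^14411 mod 28823 = 12515.
x_0 ∉ {1, 28822} and s = 1, so 16943 is a Miller–Rabin witness and 28823 is composite.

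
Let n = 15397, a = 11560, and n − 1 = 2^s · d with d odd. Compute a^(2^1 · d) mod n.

n − 1 = 15396 = 2^2 · 3849, so s = 2 and d = 3849.
By repeated squaring, 11560^3849 ≡ 14961 (mod 15397).
x_0 = 14961.
x_1 = 14961^2 mod 15397 = 5332.

5332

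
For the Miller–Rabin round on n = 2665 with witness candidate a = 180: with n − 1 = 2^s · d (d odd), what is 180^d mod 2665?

n − 1 = 2664 = 2^3 · 333, so s = 3 and d = 333.
180^333 mod 2665 = 775.

775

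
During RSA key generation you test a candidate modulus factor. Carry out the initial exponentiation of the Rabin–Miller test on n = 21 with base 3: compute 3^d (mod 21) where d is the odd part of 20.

12

n − 1 = 20 = 2^2 · 5, so s = 2 and d = 5.
3^5 mod 21 = 12.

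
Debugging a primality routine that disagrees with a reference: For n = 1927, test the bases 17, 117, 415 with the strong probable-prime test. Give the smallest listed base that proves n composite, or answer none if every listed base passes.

n − 1 = 1926 = 2^1 · 963, so s = 1 and d = 963.
Base 17: x_0 = 17^963 mod 1927 = 690. x_0 ∉ {1, 1926} and s = 1, so 17 is a Miller–Rabin witness and 1927 is composite.
Base 117: x_0 = 117^963 mod 1927 = 932. x_0 ∉ {1, 1926} and s = 1, so 117 is a Miller–Rabin witness and 1927 is composite.
Base 415: x_0 = 415^963 mod 1927 = 207. x_0 ∉ {1, 1926} and s = 1, so 415 is a Miller–Rabin witness and 1927 is composite.
The smallest witness among the given bases is 17.

17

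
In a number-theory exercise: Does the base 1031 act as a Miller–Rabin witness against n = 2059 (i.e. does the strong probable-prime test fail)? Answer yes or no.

no

n − 1 = 2058 = 2^1 · 1029, so s = 1 and d = 1029.
x_0 = 1031^1029 mod 2059 = 1.
x_0 = 1, so 1031 is not a witness.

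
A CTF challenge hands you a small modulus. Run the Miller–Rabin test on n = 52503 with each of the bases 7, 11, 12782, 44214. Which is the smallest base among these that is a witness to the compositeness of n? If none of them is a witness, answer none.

7

n − 1 = 52502 = 2^1 · 26251, so s = 1 and d = 26251.
Base 7: x_0 = 7^26251 mod 52503 = 31225. x_0 ∉ {1, 52502} and s = 1, so 7 is a Miller–Rabin witness and 52503 is composite.
Base 11: x_0 = 11^26251 mod 52503 = 11. x_0 ∉ {1, 52502} and s = 1, so 11 is a Miller–Rabin witness and 52503 is composite.
Base 12782: x_0 = 12782^26251 mod 52503 = 8525. x_0 ∉ {1, 52502} and s = 1, so 12782 is a Miller–Rabin witness and 52503 is composite.
Base 44214: x_0 = 44214^26251 mod 52503 = 44214. x_0 ∉ {1, 52502} and s = 1, so 44214 is a Miller–Rabin witness and 52503 is composite.
The smallest witness among the given bases is 7.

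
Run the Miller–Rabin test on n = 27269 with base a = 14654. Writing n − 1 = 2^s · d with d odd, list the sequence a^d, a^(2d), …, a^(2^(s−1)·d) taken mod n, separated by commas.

n − 1 = 27268 = 2^2 · 6817, so s = 2 and d = 6817.
x_0 = 14654^6817 mod 27269 = 1569.
x_1 = 1569^2 mod 27269 = 7551.

1569, 7551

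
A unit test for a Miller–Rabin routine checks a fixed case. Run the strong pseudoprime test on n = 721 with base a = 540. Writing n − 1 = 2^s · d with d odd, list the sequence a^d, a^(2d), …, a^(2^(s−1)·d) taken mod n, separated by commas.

512, 421, 596, 484

n − 1 = 720 = 2^4 · 45, so s = 4 and d = 45.
x_0 = 540^45 mod 721 = 512.
x_1 = 512^2 mod 721 = 421.
x_2 = 421^2 mod 721 = 596.
x_3 = 596^2 mod 721 = 484.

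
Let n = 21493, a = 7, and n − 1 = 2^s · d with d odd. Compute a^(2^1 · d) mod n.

n − 1 = 21492 = 2^2 · 5373, so s = 2 and d = 5373.
Repeated squaring mod 21493: 7^1 ≡ 7, 7^2 ≡ 49, 7^4 ≡ 2401, 7^8 ≡ 4677, 7^16 ≡ 15948, 7^32 ≡ 12035, 7^64 ≡ 21391, 7^128 ≡ 10404, 7^256 ≡ 4468, 7^512 ≡ 17520, 7^1024 ≡ 8867, 7^2048 ≡ 2295, 7^4096 ≡ 1240.
5373 = 4096 + 1024 + 128 + 64 + 32 + 16 + 8 + 4 + 1, so 7^5373 ≡ 1240·8867·10404·21391·12035·15948·4677·2401·7 ≡ 3460 (mod 21493).
x_0 = 3460.
x_1 = 3460^2 mod 21493 = 21492.

21492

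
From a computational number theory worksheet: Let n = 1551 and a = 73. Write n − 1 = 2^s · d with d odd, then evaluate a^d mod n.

1396

n − 1 = 1550 = 2^1 · 775, so s = 1 and d = 775.
Repeated squaring mod 1551: 73^1 ≡ 73, 73^2 ≡ 676, 73^4 ≡ 982, 73^8 ≡ 1153, 73^16 ≡ 202, 73^32 ≡ 478, 73^64 ≡ 487, 73^128 ≡ 1417, 73^256 ≡ 895, 73^512 ≡ 709.
775 = 512 + 256 + 4 + 2 + 1, so 73^775 ≡ 709·895·982·676·73 ≡ 1396 (mod 1551).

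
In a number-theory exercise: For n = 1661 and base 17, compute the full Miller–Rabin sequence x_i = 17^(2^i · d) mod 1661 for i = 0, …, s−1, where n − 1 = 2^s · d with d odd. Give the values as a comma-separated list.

153, 155

n − 1 = 1660 = 2^2 · 415, so s = 2 and d = 415.
x_0 = 17^415 mod 1661 = 153.
x_1 = 153^2 mod 1661 = 155.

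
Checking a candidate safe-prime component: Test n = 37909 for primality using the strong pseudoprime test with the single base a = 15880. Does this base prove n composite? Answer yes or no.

n − 1 = 37908 = 2^2 · 9477, so s = 2 and d = 9477.
x_0 = 15880^9477 mod 37909 = 5218.
x_0 is neither 1 nor 37908, so continue squaring.
x_1 = 5218^2 mod 37909 = 8862.
Reached i = s−1 = 1 without hitting −1: 15880 is a Miller–Rabin witness and 37909 is composite.

yes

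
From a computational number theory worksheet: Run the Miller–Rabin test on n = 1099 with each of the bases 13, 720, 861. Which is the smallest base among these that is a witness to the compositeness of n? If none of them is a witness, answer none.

720

n − 1 = 1098 = 2^1 · 549, so s = 1 and d = 549.
Base 13: x_0 = 13^549 mod 1099 = 1098. x_0 = 1098 ≡ −1, so 13 is not a witness.
Base 720: x_0 = 720^549 mod 1099 = 503. x_0 ∉ {1, 1098} and s = 1, so 720 is a Miller–Rabin witness and 1099 is composite.
Base 861: x_0 = 861^549 mod 1099 = 161. x_0 ∉ {1, 1098} and s = 1, so 861 is a Miller–Rabin witness and 1099 is composite.
The smallest witness among the given bases is 720.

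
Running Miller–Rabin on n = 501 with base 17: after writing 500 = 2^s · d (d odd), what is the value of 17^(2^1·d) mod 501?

n − 1 = 500 = 2^2 · 125, so s = 2 and d = 125.
Repeated squaring mod 501: 17^1 ≡ 17, 17^2 ≡ 289, 17^4 ≡ 355, 17^8 ≡ 274, 17^16 ≡ 427, 17^32 ≡ 466, 17^64 ≡ 223.
125 = 64 + 32 + 16 + 8 + 4 + 1, so 17^125 ≡ 223·466·427·274·355·17 ≡ 479 (mod 501).
x_0 = 479.
x_1 = 479^2 mod 501 = 484.

484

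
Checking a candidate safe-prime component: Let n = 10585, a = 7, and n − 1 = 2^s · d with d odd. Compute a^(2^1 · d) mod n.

1944

n − 1 = 10584 = 2^3 · 1323, so s = 3 and d = 1323.
x_0 = 7^1323 mod 10585 = 5453.
x_1 = 5453^2 mod 10585 = 1944.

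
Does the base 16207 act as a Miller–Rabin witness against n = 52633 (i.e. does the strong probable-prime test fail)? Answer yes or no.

no

n − 1 = 52632 = 2^3 · 6579, so s = 3 and d = 6579.
Repeated squaring mod 52633: 16207^1 ≡ 16207, 16207^2 ≡ 28179, 16207^4 ≡ 34603, 16207^8 ≡ 19492, 16207^16 ≡ 33070, 16207^32 ≡ 16426, 16207^64 ≡ 16718, 16207^128 ≡ 10294, 16207^256 ≡ 16207, 16207^512 ≡ 28179, 16207^1024 ≡ 34603, 16207^2048 ≡ 19492, 16207^4096 ≡ 33070.
6579 = 4096 + 2048 + 256 + 128 + 32 + 16 + 2 + 1, so 16207^6579 ≡ 33070·19492·16207·10294·16426·33070·28179·16207 ≡ 1 (mod 52633).
x_0 = 16207^6579 mod 52633 = 1.
x_0 = 1, so 16207 is not a witness.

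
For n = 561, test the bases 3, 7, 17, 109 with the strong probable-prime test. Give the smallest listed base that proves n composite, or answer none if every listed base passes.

3

n − 1 = 560 = 2^4 · 35, so s = 4 and d = 35.
Base 3: x_0 = 3^35 mod 561 = 78. x_0 is neither 1 nor 560, so continue squaring. x_1 = 78^2 mod 561 = 474. x_2 = 474^2 mod 561 = 276. x_3 = 276^2 mod 561 = 441. Reached i = s−1 = 3 without hitting −1: 3 is a Miller–Rabin witness and 561 is composite.
Base 7: x_0 = 7^35 mod 561 = 241. x_0 is neither 1 nor 560, so continue squaring. x_1 = 241^2 mod 561 = 298. x_2 = 298^2 mod 561 = 166. x_3 = 166^2 mod 561 = 67. Reached i = s−1 = 3 without hitting −1: 7 is a Miller–Rabin witness and 561 is composite.
Base 17: x_0 = 17^35 mod 561 = 527. x_0 is neither 1 nor 560, so continue squaring. x_1 = 527^2 mod 561 = 34. x_2 = 34^2 mod 561 = 34. x_3 = 34^2 mod 561 = 34. Reached i = s−1 = 3 without hitting −1: 17 is a Miller–Rabin witness and 561 is composite.
Base 109: x_0 = 109^35 mod 561 = 241. x_0 is neither 1 nor 560, so continue squaring. x_1 = 241^2 mod 561 = 298. x_2 = 298^2 mod 561 = 166. x_3 = 166^2 mod 561 = 67. Reached i = s−1 = 3 without hitting −1: 109 is a Miller–Rabin witness and 561 is composite.
The smallest witness among the given bases is 3.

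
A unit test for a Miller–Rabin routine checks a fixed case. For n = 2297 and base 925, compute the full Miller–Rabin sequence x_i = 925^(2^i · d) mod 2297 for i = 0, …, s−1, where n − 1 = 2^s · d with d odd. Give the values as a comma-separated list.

n − 1 = 2296 = 2^3 · 287, so s = 3 and d = 287.
x_0 = 925^287 mod 2297 = 1932.
x_1 = 1932^2 mod 2297 = 2296.
x_2 = 2296^2 mod 2297 = 1.

1932, 2296, 1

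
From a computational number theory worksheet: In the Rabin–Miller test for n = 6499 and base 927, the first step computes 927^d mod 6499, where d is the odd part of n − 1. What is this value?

5382

n − 1 = 6498 = 2^1 · 3249, so s = 1 and d = 3249.
927^3249 mod 6499 = 5382.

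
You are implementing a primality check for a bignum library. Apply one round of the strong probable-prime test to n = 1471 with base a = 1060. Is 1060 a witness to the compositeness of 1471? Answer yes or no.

n − 1 = 1470 = 2^1 · 735, so s = 1 and d = 735.
x_0 = 1060^735 mod 1471 = 1.
x_0 = 1, so 1060 is not a witness.

no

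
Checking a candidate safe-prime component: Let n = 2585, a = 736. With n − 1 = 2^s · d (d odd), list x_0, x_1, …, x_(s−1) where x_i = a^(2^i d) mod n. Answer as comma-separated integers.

736, 1431, 441

n − 1 = 2584 = 2^3 · 323, so s = 3 and d = 323.
x_0 = 736^323 mod 2585 = 736.
x_1 = 736^2 mod 2585 = 1431.
x_2 = 1431^2 mod 2585 = 441.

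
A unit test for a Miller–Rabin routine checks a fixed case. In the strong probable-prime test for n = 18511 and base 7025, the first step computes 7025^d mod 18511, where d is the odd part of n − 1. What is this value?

n − 1 = 18510 = 2^1 · 9255, so s = 1 and d = 9255.
7025^9255 mod 18511 = 2693.

2693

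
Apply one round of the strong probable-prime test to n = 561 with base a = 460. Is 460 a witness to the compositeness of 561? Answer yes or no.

n − 1 = 560 = 2^4 · 35, so s = 4 and d = 35.
x_0 = 460^35 mod 561 = 1.
x_0 = 1, so 460 is not a witness.

no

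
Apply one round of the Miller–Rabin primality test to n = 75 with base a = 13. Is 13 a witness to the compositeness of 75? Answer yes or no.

n − 1 = 74 = 2^1 · 37, so s = 1 and d = 37.
By repeated squaring, 13^37 ≡ 58 (mod 75).
x_0 = 13^37 mod 75 = 58.
x_0 ∉ {1, 74} and s = 1, so 13 is a Miller–Rabin witness and 75 is composite.

yes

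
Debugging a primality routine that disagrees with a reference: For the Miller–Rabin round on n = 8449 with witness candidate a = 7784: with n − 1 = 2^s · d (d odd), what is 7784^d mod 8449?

4095

n − 1 = 8448 = 2^8 · 33, so s = 8 and d = 33.
By repeated squaring, 7784^33 ≡ 4095 (mod 8449).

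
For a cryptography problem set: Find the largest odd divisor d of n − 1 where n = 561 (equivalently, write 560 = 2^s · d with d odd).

35

Halving: 560 → 280 → 140 → 70 → 35; 35 is odd.
So 560 = 2^4 · 35.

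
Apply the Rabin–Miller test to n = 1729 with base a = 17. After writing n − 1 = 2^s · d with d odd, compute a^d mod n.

n − 1 = 1728 = 2^6 · 27, so s = 6 and d = 27.
17^27 mod 1729 = 818.

818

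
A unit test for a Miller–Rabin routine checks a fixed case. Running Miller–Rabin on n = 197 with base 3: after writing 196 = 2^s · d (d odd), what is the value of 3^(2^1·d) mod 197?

n − 1 = 196 = 2^2 · 49, so s = 2 and d = 49.
By repeated squaring, 3^49 ≡ 183 (mod 197).
x_0 = 183.
x_1 = 183^2 mod 197 = 196.

196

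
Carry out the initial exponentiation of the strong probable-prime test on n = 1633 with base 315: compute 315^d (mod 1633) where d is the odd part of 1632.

1214

n − 1 = 1632 = 2^5 · 51, so s = 5 and d = 51.
By repeated squaring, 315^51 ≡ 1214 (mod 1633).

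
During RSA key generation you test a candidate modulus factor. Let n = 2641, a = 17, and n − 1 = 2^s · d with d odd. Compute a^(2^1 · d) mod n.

1793

n − 1 = 2640 = 2^4 · 165, so s = 4 and d = 165.
x_0 = 17^165 mod 2641 = 2006.
x_1 = 2006^2 mod 2641 = 1793.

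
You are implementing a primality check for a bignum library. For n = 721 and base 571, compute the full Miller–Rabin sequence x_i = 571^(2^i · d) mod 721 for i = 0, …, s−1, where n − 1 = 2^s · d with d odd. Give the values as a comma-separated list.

n − 1 = 720 = 2^4 · 45, so s = 4 and d = 45.
x_0 = 571^45 mod 721 = 1.
x_1 = 1^2 mod 721 = 1.
x_2 = 1^2 mod 721 = 1.
x_3 = 1^2 mod 721 = 1.

1, 1, 1, 1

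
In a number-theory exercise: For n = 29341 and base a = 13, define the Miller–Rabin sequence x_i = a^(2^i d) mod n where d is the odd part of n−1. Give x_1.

n − 1 = 29340 = 2^2 · 7335, so s = 2 and d = 7335.
By repeated squaring, 13^7335 ≡ 8541 (mod 29341).
x_0 = 8541.
x_1 = 8541^2 mod 29341 = 6955.

6955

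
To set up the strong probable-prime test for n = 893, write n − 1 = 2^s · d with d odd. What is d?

223

Halving: 892 → 446 → 223; 223 is odd.
So 892 = 2^2 · 223.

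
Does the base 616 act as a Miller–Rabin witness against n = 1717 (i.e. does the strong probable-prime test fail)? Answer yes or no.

n − 1 = 1716 = 2^2 · 429, so s = 2 and d = 429.
By repeated squaring, 616^429 ≡ 616 (mod 1717).
x_0 = 616^429 mod 1717 = 616.
x_0 is neither 1 nor 1716, so continue squaring.
x_1 = 616^2 mod 1717 = 1716.
x_1 ≡ −1, so 616 is not a witness.

no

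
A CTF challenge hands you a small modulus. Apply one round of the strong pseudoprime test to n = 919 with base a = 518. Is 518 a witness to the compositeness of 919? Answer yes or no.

n − 1 = 918 = 2^1 · 459, so s = 1 and d = 459.
Repeated squaring mod 919: 518^1 ≡ 518, 518^2 ≡ 895, 518^4 ≡ 576, 518^8 ≡ 17, 518^16 ≡ 289, 518^32 ≡ 811, 518^64 ≡ 636, 518^128 ≡ 136, 518^256 ≡ 116.
459 = 256 + 128 + 64 + 8 + 2 + 1, so 518^459 ≡ 116·136·636·17·895·518 ≡ 1 (mod 919).
x_0 = 518^459 mod 919 = 1.
x_0 = 1, so 518 is not a witness.

no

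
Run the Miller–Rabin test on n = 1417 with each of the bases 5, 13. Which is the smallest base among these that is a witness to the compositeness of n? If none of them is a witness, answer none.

n − 1 = 1416 = 2^3 · 177, so s = 3 and d = 177.
Base 5: x_0 = 5^177 mod 1417 = 759. x_0 is neither 1 nor 1416, so continue squaring. x_1 = 759^2 mod 1417 = 779. x_2 = 779^2 mod 1417 = 365. Reached i = s−1 = 2 without hitting −1: 5 is a Miller–Rabin witness and 1417 is composite.
Base 13: x_0 = 13^177 mod 1417 = 195. x_0 is neither 1 nor 1416, so continue squaring. x_1 = 195^2 mod 1417 = 1183. x_2 = 1183^2 mod 1417 = 910. Reached i = s−1 = 2 without hitting −1: 13 is a Miller–Rabin witness and 1417 is composite.
The smallest witness among the given bases is 5.

5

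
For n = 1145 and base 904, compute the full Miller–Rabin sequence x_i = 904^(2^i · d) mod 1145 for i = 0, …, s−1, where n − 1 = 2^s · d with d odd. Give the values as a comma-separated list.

n − 1 = 1144 = 2^3 · 143, so s = 3 and d = 143.
x_0 = 904^143 mod 1145 = 149.
x_1 = 149^2 mod 1145 = 446.
x_2 = 446^2 mod 1145 = 831.

149, 446, 831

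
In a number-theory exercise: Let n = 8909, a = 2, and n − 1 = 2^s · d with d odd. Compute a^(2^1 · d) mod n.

n − 1 = 8908 = 2^2 · 2227, so s = 2 and d = 2227.
Repeated squaring mod 8909: 2^1 ≡ 2, 2^2 ≡ 4, 2^4 ≡ 16, 2^8 ≡ 256, 2^16 ≡ 3173, 2^32 ≡ 759, 2^64 ≡ 5905, 2^128 ≡ 8108, 2^256 ≡ 153, 2^512 ≡ 5591, 2^1024 ≡ 6509, 2^2048 ≡ 4786.
2227 = 2048 + 128 + 32 + 16 + 2 + 1, so 2^2227 ≡ 4786·8108·759·3173·4·2 ≡ 2997 (mod 8909).
x_0 = 2997.
x_1 = 2997^2 mod 8909 = 1737.

1737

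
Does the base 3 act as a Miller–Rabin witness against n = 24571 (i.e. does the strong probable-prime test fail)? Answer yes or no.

n − 1 = 24570 = 2^1 · 12285, so s = 1 and d = 12285.
x_0 = 3^12285 mod 24571 = 24570.
x_0 = 24570 ≡ −1, so 3 is not a witness.

no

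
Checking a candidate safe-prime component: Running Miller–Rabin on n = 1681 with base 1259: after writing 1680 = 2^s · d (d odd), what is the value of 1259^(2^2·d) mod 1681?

1352

n − 1 = 1680 = 2^4 · 105, so s = 4 and d = 105.
Repeated squaring mod 1681: 1259^1 ≡ 1259, 1259^2 ≡ 1579, 1259^4 ≡ 318, 1259^8 ≡ 264, 1259^16 ≡ 775, 1259^32 ≡ 508, 1259^64 ≡ 871.
105 = 64 + 32 + 8 + 1, so 1259^105 ≡ 871·508·264·1259 ≡ 1151 (mod 1681).
x_0 = 1151.
x_1 = 1151^2 mod 1681 = 173.
x_2 = 173^2 mod 1681 = 1352.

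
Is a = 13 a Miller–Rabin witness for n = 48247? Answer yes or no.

n − 1 = 48246 = 2^1 · 24123, so s = 1 and d = 24123.
x_0 = 13^24123 mod 48247 = 1.
x_0 = 1, so 13 is not a witness.

no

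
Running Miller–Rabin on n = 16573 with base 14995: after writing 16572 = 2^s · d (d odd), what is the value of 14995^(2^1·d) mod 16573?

n − 1 = 16572 = 2^2 · 4143, so s = 2 and d = 4143.
By repeated squaring, 14995^4143 ≡ 9162 (mod 16573).
x_0 = 9162.
x_1 = 9162^2 mod 16573 = 16572.

16572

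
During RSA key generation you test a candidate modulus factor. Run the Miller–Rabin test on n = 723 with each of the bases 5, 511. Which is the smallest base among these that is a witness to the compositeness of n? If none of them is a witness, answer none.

n − 1 = 722 = 2^1 · 361, so s = 1 and d = 361.
Base 5: x_0 = 5^361 mod 723 = 5. x_0 ∉ {1, 722} and s = 1, so 5 is a Miller–Rabin witness and 723 is composite.
Base 511: x_0 = 511^361 mod 723 = 511. x_0 ∉ {1, 722} and s = 1, so 511 is a Miller–Rabin witness and 723 is composite.
The smallest witness among the given bases is 5.

5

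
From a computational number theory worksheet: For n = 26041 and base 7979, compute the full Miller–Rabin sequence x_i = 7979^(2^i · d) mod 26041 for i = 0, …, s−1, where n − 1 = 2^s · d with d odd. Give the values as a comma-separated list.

16113, 26040, 1

n − 1 = 26040 = 2^3 · 3255, so s = 3 and d = 3255.
x_0 = 7979^3255 mod 26041 = 16113.
x_1 = 16113^2 mod 26041 = 26040.
x_2 = 26040^2 mod 26041 = 1.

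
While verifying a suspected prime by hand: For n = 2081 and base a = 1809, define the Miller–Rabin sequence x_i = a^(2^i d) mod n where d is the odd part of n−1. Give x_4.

2080

n − 1 = 2080 = 2^5 · 65, so s = 5 and d = 65.
x_0 = 1809^65 mod 2081 = 1193.
x_1 = 1193^2 mod 2081 = 1926.
x_2 = 1926^2 mod 2081 = 1134.
x_3 = 1134^2 mod 2081 = 1979.
x_4 = 1979^2 mod 2081 = 2080.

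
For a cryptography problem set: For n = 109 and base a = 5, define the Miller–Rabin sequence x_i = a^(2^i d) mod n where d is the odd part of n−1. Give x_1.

n − 1 = 108 = 2^2 · 27, so s = 2 and d = 27.
x_0 = 5^27 mod 109 = 1.
x_1 = 1^2 mod 109 = 1.

1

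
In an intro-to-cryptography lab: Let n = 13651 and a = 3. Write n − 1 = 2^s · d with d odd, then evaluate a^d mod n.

n − 1 = 13650 = 2^1 · 6825, so s = 1 and d = 6825.
3^6825 mod 13651 = 1068.

1068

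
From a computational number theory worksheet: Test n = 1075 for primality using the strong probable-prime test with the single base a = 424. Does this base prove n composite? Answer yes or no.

no

n − 1 = 1074 = 2^1 · 537, so s = 1 and d = 537.
x_0 = 424^537 mod 1075 = 1074.
x_0 = 1074 ≡ −1, so 424 is not a witness.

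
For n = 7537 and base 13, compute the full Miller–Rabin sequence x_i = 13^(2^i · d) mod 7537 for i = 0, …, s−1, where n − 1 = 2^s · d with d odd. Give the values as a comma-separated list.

1771, 1049, 7536, 1

n − 1 = 7536 = 2^4 · 471, so s = 4 and d = 471.
x_0 = 13^471 mod 7537 = 1771.
x_1 = 1771^2 mod 7537 = 1049.
x_2 = 1049^2 mod 7537 = 7536.
x_3 = 7536^2 mod 7537 = 1.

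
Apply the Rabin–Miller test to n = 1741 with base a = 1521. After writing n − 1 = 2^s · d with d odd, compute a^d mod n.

n − 1 = 1740 = 2^2 · 435, so s = 2 and d = 435.
By repeated squaring, 1521^435 ≡ 1 (mod 1741).

1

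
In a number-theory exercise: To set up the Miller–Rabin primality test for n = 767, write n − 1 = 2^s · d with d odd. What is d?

Halving: 766 → 383; 383 is odd.
So 766 = 2^1 · 383.

383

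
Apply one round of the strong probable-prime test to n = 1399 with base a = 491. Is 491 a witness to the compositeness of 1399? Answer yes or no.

n − 1 = 1398 = 2^1 · 699, so s = 1 and d = 699.
x_0 = 491^699 mod 1399 = 1398.
x_0 = 1398 ≡ −1, so 491 is not a witness.

no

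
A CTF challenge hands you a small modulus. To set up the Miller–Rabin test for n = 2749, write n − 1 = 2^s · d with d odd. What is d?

Halving: 2748 → 1374 → 687; 687 is odd.
So 2748 = 2^2 · 687.

687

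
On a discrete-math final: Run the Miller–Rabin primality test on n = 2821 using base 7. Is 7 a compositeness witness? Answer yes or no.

yes

n − 1 = 2820 = 2^2 · 705, so s = 2 and d = 705.
x_0 = 7^705 mod 2821 = 931.
x_0 is neither 1 nor 2820, so continue squaring.
x_1 = 931^2 mod 2821 = 714.
Reached i = s−1 = 1 without hitting −1: 7 is a Miller–Rabin witness and 2821 is composite.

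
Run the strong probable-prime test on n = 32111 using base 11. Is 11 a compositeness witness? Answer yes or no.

yes

n − 1 = 32110 = 2^1 · 16055, so s = 1 and d = 16055.
x_0 = 11^16055 mod 32111 = 24551.
x_0 ∉ {1, 32110} and s = 1, so 11 is a Miller–Rabin witness and 32111 is composite.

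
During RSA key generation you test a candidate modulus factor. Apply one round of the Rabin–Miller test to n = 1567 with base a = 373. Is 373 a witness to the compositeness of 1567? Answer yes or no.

no

n − 1 = 1566 = 2^1 · 783, so s = 1 and d = 783.
Repeated squaring mod 1567: 373^1 ≡ 373, 373^2 ≡ 1233, 373^4 ≡ 299, 373^8 ≡ 82, 373^16 ≡ 456, 373^32 ≡ 1092, 373^64 ≡ 1544, 373^128 ≡ 529, 373^256 ≡ 915, 373^512 ≡ 447.
783 = 512 + 256 + 8 + 4 + 2 + 1, so 373^783 ≡ 447·915·82·299·1233·373 ≡ 1 (mod 1567).
x_0 = 373^783 mod 1567 = 1.
x_0 = 1, so 373 is not a witness.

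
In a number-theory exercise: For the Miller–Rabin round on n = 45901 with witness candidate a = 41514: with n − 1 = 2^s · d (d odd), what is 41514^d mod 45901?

33597

n − 1 = 45900 = 2^2 · 11475, so s = 2 and d = 11475.
41514^11475 mod 45901 = 33597.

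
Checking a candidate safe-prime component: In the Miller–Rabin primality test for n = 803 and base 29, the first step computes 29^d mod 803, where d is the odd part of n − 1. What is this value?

n − 1 = 802 = 2^1 · 401, so s = 1 and d = 401.
By repeated squaring, 29^401 ≡ 172 (mod 803).

172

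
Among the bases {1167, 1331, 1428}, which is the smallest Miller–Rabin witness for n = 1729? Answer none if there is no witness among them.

1331

n − 1 = 1728 = 2^6 · 27, so s = 6 and d = 27.
Base 1167: x_0 = 1167^27 mod 1729 = 1728. x_0 = 1728 ≡ −1, so 1167 is not a witness.
Base 1331: x_0 = 1331^27 mod 1729 = 1464. x_0 is neither 1 nor 1728, so continue squaring. x_1 = 1464^2 mod 1729 = 1065. x_2 = 1065^2 mod 1729 = 1. x_2 = 1 but x_1 ≠ ±1, a nontrivial square root of 1 — 1331 is a witness and 1729 is composite.
Base 1428: x_0 = 1428^27 mod 1729 = 1253. x_0 is neither 1 nor 1728, so continue squaring. x_1 = 1253^2 mod 1729 = 77. x_2 = 77^2 mod 1729 = 742. x_3 = 742^2 mod 1729 = 742. x_4 = 742^2 mod 1729 = 742. x_5 = 742^2 mod 1729 = 742. Reached i = s−1 = 5 without hitting −1: 1428 is a Miller–Rabin witness and 1729 is composite.
The smallest witness among the given bases is 1331.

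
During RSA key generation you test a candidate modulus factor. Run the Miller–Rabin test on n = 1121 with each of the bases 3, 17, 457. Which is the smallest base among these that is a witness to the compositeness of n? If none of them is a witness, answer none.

n − 1 = 1120 = 2^5 · 35, so s = 5 and d = 35.
Base 3: x_0 = 3^35 mod 1121 = 906. x_0 is neither 1 nor 1120, so continue squaring. x_1 = 906^2 mod 1121 = 264. x_2 = 264^2 mod 1121 = 194. x_3 = 194^2 mod 1121 = 643. x_4 = 643^2 mod 1121 = 921. Reached i = s−1 = 4 without hitting −1: 3 is a Miller–Rabin witness and 1121 is composite.
Base 17: x_0 = 17^35 mod 1121 = 256. x_0 is neither 1 nor 1120, so continue squaring. x_1 = 256^2 mod 1121 = 518. x_2 = 518^2 mod 1121 = 405. x_3 = 405^2 mod 1121 = 359. x_4 = 359^2 mod 1121 = 1087. Reached i = s−1 = 4 without hitting −1: 17 is a Miller–Rabin witness and 1121 is composite.
Base 457: x_0 = 457^35 mod 1121 = 210. x_0 is neither 1 nor 1120, so continue squaring. x_1 = 210^2 mod 1121 = 381. x_2 = 381^2 mod 1121 = 552. x_3 = 552^2 mod 1121 = 913. x_4 = 913^2 mod 1121 = 666. Reached i = s−1 = 4 without hitting −1: 457 is a Miller–Rabin witness and 1121 is composite.
The smallest witness among the given bases is 3.

3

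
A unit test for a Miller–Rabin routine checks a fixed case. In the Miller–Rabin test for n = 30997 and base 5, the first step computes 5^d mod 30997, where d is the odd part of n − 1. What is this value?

n − 1 = 30996 = 2^2 · 7749, so s = 2 and d = 7749.
5^7749 mod 30997 = 12575.

12575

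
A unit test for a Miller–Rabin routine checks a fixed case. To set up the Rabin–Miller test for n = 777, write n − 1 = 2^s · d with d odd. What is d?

97

Halving: 776 → 388 → 194 → 97; 97 is odd.
So 776 = 2^3 · 97.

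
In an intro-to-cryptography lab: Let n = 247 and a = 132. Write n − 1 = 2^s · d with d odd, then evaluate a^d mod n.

151

n − 1 = 246 = 2^1 · 123, so s = 1 and d = 123.
132^123 mod 247 = 151.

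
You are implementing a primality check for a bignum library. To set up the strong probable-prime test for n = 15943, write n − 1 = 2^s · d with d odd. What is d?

Halving: 15942 → 7971; 7971 is odd.
So 15942 = 2^1 · 7971.

7971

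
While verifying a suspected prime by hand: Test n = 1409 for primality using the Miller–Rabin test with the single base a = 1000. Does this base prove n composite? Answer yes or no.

no

n − 1 = 1408 = 2^7 · 11, so s = 7 and d = 11.
x_0 = 1000^11 mod 1409 = 10.
x_0 is neither 1 nor 1408, so continue squaring.
x_1 = 10^2 mod 1409 = 100.
x_2 = 100^2 mod 1409 = 137.
x_3 = 137^2 mod 1409 = 452.
x_4 = 452^2 mod 1409 = 1408.
x_4 ≡ −1, so 1000 is not a witness.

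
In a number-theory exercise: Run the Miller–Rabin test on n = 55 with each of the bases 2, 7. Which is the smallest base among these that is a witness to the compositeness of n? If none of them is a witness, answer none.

n − 1 = 54 = 2^1 · 27, so s = 1 and d = 27.
Base 2: x_0 = 2^27 mod 55 = 18. x_0 ∉ {1, 54} and s = 1, so 2 is a Miller–Rabin witness and 55 is composite.
Base 7: x_0 = 7^27 mod 55 = 28. x_0 ∉ {1, 54} and s = 1, so 7 is a Miller–Rabin witness and 55 is composite.
The smallest witness among the given bases is 2.

2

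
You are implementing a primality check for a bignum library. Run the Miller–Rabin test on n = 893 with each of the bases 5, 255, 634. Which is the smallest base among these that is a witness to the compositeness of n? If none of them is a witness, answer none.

5

n − 1 = 892 = 2^2 · 223, so s = 2 and d = 223.
Base 5: x_0 = 5^223 mod 893 = 453. x_0 is neither 1 nor 892, so continue squaring. x_1 = 453^2 mod 893 = 712. Reached i = s−1 = 1 without hitting −1: 5 is a Miller–Rabin witness and 893 is composite.
Base 255: x_0 = 255^223 mod 893 = 179. x_0 is neither 1 nor 892, so continue squaring. x_1 = 179^2 mod 893 = 786. Reached i = s−1 = 1 without hitting −1: 255 is a Miller–Rabin witness and 893 is composite.
Base 634: x_0 = 634^223 mod 893 = 577. x_0 is neither 1 nor 892, so continue squaring. x_1 = 577^2 mod 893 = 733. Reached i = s−1 = 1 without hitting −1: 634 is a Miller–Rabin witness and 893 is composite.
The smallest witness among the given bases is 5.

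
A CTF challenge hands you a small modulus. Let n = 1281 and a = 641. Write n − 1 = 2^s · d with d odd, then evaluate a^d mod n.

1241

n − 1 = 1280 = 2^8 · 5, so s = 8 and d = 5.
By repeated squaring, 641^5 ≡ 1241 (mod 1281).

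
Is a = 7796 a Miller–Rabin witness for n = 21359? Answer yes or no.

yes

n − 1 = 21358 = 2^1 · 10679, so s = 1 and d = 10679.
x_0 = 7796^10679 mod 21359 = 12119.
x_0 ∉ {1, 21358} and s = 1, so 7796 is a Miller–Rabin witness and 21359 is composite.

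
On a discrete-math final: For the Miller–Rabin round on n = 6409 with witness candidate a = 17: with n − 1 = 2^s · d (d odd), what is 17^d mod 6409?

n − 1 = 6408 = 2^3 · 801, so s = 3 and d = 801.
17^801 mod 6409 = 2482.

2482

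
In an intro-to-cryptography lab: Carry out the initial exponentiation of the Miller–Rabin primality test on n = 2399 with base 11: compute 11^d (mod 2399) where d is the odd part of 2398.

2398

n − 1 = 2398 = 2^1 · 1199, so s = 1 and d = 1199.
11^1199 mod 2399 = 2398.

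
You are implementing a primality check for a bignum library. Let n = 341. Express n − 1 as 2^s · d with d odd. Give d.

85

Halving: 340 → 170 → 85; 85 is odd.
So 340 = 2^2 · 85.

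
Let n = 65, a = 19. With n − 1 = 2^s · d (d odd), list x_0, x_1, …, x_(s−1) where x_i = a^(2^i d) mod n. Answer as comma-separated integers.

19, 36, 61, 16, 61, 16

n − 1 = 64 = 2^6 · 1, so s = 6 and d = 1.
x_0 = 19^1 mod 65 = 19.
x_1 = 19^2 mod 65 = 36.
x_2 = 36^2 mod 65 = 61.
x_3 = 61^2 mod 65 = 16.
x_4 = 16^2 mod 65 = 61.
x_5 = 61^2 mod 65 = 16.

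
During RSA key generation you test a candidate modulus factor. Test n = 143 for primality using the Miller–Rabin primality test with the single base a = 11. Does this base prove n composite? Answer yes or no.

n − 1 = 142 = 2^1 · 71, so s = 1 and d = 71.
By repeated squaring, 11^71 ≡ 110 (mod 143).
x_0 = 11^71 mod 143 = 110.
x_0 ∉ {1, 142} and s = 1, so 11 is a Miller–Rabin witness and 143 is composite.

yes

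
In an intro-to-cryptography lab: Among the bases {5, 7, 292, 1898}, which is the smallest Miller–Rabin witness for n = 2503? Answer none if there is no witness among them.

none

n − 1 = 2502 = 2^1 · 1251, so s = 1 and d = 1251.
Base 5: x_0 = 5^1251 mod 2503 = 2502. x_0 = 2502 ≡ −1, so 5 is not a witness.
Base 7: x_0 = 7^1251 mod 2503 = 2502. x_0 = 2502 ≡ −1, so 7 is not a witness.
Base 292: x_0 = 292^1251 mod 2503 = 2502. x_0 = 2502 ≡ −1, so 292 is not a witness.
Base 1898: x_0 = 1898^1251 mod 2503 = 1. x_0 = 1, so 1898 is not a witness.
No listed base is a witness for 2503.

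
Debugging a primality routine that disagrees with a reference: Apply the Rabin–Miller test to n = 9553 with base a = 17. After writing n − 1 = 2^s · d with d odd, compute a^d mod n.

7989

n − 1 = 9552 = 2^4 · 597, so s = 4 and d = 597.
Repeated squaring mod 9553: 17^1 ≡ 17, 17^2 ≡ 289, 17^4 ≡ 7097, 17^8 ≡ 3993, 17^16 ≡ 92, 17^32 ≡ 8464, 17^64 ≡ 1349, 17^128 ≡ 4731, 17^256 ≡ 9235, 17^512 ≡ 5594.
597 = 512 + 64 + 16 + 4 + 1, so 17^597 ≡ 5594·1349·92·7097·17 ≡ 7989 (mod 9553).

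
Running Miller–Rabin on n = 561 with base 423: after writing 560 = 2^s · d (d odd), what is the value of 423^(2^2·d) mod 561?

441

n − 1 = 560 = 2^4 · 35, so s = 4 and d = 35.
x_0 = 423^35 mod 561 = 111.
x_1 = 111^2 mod 561 = 540.
x_2 = 540^2 mod 561 = 441.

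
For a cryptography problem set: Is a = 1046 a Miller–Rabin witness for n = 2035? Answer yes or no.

no

n − 1 = 2034 = 2^1 · 1017, so s = 1 and d = 1017.
x_0 = 1046^1017 mod 2035 = 1.
x_0 = 1, so 1046 is not a witness.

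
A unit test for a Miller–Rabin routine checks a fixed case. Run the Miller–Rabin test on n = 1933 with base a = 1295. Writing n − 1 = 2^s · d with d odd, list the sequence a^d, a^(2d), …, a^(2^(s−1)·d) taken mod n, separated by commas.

n − 1 = 1932 = 2^2 · 483, so s = 2 and d = 483.
x_0 = 1295^483 mod 1933 = 1335.
x_1 = 1335^2 mod 1933 = 1932.

1335, 1932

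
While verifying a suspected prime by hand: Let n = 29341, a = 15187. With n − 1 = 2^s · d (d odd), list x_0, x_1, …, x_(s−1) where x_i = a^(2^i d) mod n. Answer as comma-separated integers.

n − 1 = 29340 = 2^2 · 7335, so s = 2 and d = 7335.
x_0 = 15187^7335 mod 29341 = 16459.
x_1 = 16459^2 mod 29341 = 22569.

16459, 22569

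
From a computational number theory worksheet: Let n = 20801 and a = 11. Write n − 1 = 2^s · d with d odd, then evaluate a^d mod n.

n − 1 = 20800 = 2^6 · 325, so s = 6 and d = 325.
11^325 mod 20801 = 16115.

16115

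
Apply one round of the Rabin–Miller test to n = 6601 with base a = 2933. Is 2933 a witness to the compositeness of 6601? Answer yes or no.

yes

n − 1 = 6600 = 2^3 · 825, so s = 3 and d = 825.
Repeated squaring mod 6601: 2933^1 ≡ 2933, 2933^2 ≡ 1386, 2933^4 ≡ 105, 2933^8 ≡ 4424, 2933^16 ≡ 6412, 2933^32 ≡ 2716, 2933^64 ≡ 3339, 2933^128 ≡ 6433, 2933^256 ≡ 1820, 2933^512 ≡ 5299.
825 = 512 + 256 + 32 + 16 + 8 + 1, so 2933^825 ≡ 5299·1820·2716·6412·4424·2933 ≡ 4578 (mod 6601).
x_0 = 2933^825 mod 6601 = 4578.
x_0 is neither 1 nor 6600, so continue squaring.
x_1 = 4578^2 mod 6601 = 6510.
x_2 = 6510^2 mod 6601 = 1680.
Reached i = s−1 = 2 without hitting −1: 2933 is a Miller–Rabin witness and 6601 is composite.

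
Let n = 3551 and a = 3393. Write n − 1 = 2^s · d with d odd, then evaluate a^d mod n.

n − 1 = 3550 = 2^1 · 1775, so s = 1 and d = 1775.
3393^1775 mod 3551 = 1750.

1750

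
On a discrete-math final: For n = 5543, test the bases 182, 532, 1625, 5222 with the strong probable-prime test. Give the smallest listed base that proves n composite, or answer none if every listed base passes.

182

n − 1 = 5542 = 2^1 · 2771, so s = 1 and d = 2771.
Base 182: x_0 = 182^2771 mod 5543 = 3208. x_0 ∉ {1, 5542} and s = 1, so 182 is a Miller–Rabin witness and 5543 is composite.
Base 532: x_0 = 532^2771 mod 5543 = 4953. x_0 ∉ {1, 5542} and s = 1, so 532 is a Miller–Rabin witness and 5543 is composite.
Base 1625: x_0 = 1625^2771 mod 5543 = 5333. x_0 ∉ {1, 5542} and s = 1, so 1625 is a Miller–Rabin witness and 5543 is composite.
Base 5222: x_0 = 5222^2771 mod 5543 = 944. x_0 ∉ {1, 5542} and s = 1, so 5222 is a Miller–Rabin witness and 5543 is composite.
The smallest witness among the given bases is 182.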